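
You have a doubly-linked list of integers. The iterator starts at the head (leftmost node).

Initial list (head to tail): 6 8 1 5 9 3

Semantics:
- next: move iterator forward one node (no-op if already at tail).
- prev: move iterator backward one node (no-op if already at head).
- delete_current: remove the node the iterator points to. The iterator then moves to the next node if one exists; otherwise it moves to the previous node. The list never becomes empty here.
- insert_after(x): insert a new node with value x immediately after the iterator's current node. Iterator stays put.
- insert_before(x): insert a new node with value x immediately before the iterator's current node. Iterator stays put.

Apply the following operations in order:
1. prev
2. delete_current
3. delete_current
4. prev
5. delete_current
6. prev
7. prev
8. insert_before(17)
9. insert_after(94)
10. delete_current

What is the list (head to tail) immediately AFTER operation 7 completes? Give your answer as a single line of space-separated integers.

Answer: 5 9 3

Derivation:
After 1 (prev): list=[6, 8, 1, 5, 9, 3] cursor@6
After 2 (delete_current): list=[8, 1, 5, 9, 3] cursor@8
After 3 (delete_current): list=[1, 5, 9, 3] cursor@1
After 4 (prev): list=[1, 5, 9, 3] cursor@1
After 5 (delete_current): list=[5, 9, 3] cursor@5
After 6 (prev): list=[5, 9, 3] cursor@5
After 7 (prev): list=[5, 9, 3] cursor@5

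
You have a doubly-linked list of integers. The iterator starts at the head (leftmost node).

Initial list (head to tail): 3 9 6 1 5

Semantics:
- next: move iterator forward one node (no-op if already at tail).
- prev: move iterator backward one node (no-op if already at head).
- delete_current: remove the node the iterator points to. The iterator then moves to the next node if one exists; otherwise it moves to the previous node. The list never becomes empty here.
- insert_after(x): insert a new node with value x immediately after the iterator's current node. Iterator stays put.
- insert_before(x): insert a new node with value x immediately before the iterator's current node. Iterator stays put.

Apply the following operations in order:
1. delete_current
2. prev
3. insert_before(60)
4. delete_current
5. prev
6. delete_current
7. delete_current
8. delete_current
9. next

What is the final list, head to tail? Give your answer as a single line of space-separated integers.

Answer: 5

Derivation:
After 1 (delete_current): list=[9, 6, 1, 5] cursor@9
After 2 (prev): list=[9, 6, 1, 5] cursor@9
After 3 (insert_before(60)): list=[60, 9, 6, 1, 5] cursor@9
After 4 (delete_current): list=[60, 6, 1, 5] cursor@6
After 5 (prev): list=[60, 6, 1, 5] cursor@60
After 6 (delete_current): list=[6, 1, 5] cursor@6
After 7 (delete_current): list=[1, 5] cursor@1
After 8 (delete_current): list=[5] cursor@5
After 9 (next): list=[5] cursor@5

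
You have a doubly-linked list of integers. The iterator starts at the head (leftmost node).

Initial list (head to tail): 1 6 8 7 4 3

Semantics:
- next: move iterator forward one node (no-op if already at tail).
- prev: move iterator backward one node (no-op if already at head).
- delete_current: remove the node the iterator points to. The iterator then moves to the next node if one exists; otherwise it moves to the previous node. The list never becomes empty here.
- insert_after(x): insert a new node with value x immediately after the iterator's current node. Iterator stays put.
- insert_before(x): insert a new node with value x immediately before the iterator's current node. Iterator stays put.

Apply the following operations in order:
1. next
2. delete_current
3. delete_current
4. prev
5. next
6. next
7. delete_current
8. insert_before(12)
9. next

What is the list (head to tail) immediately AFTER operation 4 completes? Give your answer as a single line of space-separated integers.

After 1 (next): list=[1, 6, 8, 7, 4, 3] cursor@6
After 2 (delete_current): list=[1, 8, 7, 4, 3] cursor@8
After 3 (delete_current): list=[1, 7, 4, 3] cursor@7
After 4 (prev): list=[1, 7, 4, 3] cursor@1

Answer: 1 7 4 3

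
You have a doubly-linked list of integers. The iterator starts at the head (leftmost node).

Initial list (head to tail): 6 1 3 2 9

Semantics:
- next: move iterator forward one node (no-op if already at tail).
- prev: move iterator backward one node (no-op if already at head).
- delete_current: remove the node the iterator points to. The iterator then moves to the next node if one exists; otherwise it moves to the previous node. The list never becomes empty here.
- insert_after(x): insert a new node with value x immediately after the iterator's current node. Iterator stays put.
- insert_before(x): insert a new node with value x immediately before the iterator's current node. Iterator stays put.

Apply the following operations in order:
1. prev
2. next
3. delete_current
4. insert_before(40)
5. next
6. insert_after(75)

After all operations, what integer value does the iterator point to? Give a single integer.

After 1 (prev): list=[6, 1, 3, 2, 9] cursor@6
After 2 (next): list=[6, 1, 3, 2, 9] cursor@1
After 3 (delete_current): list=[6, 3, 2, 9] cursor@3
After 4 (insert_before(40)): list=[6, 40, 3, 2, 9] cursor@3
After 5 (next): list=[6, 40, 3, 2, 9] cursor@2
After 6 (insert_after(75)): list=[6, 40, 3, 2, 75, 9] cursor@2

Answer: 2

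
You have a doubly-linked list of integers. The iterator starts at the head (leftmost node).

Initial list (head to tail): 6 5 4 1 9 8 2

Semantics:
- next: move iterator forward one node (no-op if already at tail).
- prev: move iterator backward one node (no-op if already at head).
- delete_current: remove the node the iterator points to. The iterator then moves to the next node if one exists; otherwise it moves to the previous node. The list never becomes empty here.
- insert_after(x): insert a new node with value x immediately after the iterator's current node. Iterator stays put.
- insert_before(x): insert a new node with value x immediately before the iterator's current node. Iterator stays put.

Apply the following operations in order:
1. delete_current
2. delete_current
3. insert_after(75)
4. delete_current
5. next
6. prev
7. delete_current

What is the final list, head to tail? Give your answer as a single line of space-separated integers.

Answer: 1 9 8 2

Derivation:
After 1 (delete_current): list=[5, 4, 1, 9, 8, 2] cursor@5
After 2 (delete_current): list=[4, 1, 9, 8, 2] cursor@4
After 3 (insert_after(75)): list=[4, 75, 1, 9, 8, 2] cursor@4
After 4 (delete_current): list=[75, 1, 9, 8, 2] cursor@75
After 5 (next): list=[75, 1, 9, 8, 2] cursor@1
After 6 (prev): list=[75, 1, 9, 8, 2] cursor@75
After 7 (delete_current): list=[1, 9, 8, 2] cursor@1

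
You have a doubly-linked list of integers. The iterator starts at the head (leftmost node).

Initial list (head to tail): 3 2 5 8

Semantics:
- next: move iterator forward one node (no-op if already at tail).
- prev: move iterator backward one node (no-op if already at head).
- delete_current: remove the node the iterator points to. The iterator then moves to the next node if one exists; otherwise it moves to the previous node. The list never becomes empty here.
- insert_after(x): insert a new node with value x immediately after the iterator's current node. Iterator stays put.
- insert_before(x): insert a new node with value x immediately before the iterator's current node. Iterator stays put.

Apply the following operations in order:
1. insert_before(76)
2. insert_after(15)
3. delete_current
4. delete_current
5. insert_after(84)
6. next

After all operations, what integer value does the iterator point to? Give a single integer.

After 1 (insert_before(76)): list=[76, 3, 2, 5, 8] cursor@3
After 2 (insert_after(15)): list=[76, 3, 15, 2, 5, 8] cursor@3
After 3 (delete_current): list=[76, 15, 2, 5, 8] cursor@15
After 4 (delete_current): list=[76, 2, 5, 8] cursor@2
After 5 (insert_after(84)): list=[76, 2, 84, 5, 8] cursor@2
After 6 (next): list=[76, 2, 84, 5, 8] cursor@84

Answer: 84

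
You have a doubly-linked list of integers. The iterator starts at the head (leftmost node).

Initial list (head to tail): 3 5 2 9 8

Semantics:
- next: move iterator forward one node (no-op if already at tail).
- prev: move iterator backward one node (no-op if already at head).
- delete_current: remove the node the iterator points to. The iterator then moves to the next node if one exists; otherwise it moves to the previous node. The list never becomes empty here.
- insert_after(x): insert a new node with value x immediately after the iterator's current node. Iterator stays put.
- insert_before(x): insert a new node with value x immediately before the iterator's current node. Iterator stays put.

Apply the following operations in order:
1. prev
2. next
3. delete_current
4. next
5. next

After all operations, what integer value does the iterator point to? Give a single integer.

Answer: 8

Derivation:
After 1 (prev): list=[3, 5, 2, 9, 8] cursor@3
After 2 (next): list=[3, 5, 2, 9, 8] cursor@5
After 3 (delete_current): list=[3, 2, 9, 8] cursor@2
After 4 (next): list=[3, 2, 9, 8] cursor@9
After 5 (next): list=[3, 2, 9, 8] cursor@8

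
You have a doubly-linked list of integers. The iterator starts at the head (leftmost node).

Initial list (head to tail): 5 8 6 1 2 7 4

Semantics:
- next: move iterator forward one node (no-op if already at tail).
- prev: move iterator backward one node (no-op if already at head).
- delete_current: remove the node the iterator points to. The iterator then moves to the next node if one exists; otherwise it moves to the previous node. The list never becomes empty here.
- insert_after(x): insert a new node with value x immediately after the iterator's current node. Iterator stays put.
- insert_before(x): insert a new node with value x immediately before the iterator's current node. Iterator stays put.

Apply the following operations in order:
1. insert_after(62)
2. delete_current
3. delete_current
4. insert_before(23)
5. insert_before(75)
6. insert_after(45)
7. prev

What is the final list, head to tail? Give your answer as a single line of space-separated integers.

Answer: 23 75 8 45 6 1 2 7 4

Derivation:
After 1 (insert_after(62)): list=[5, 62, 8, 6, 1, 2, 7, 4] cursor@5
After 2 (delete_current): list=[62, 8, 6, 1, 2, 7, 4] cursor@62
After 3 (delete_current): list=[8, 6, 1, 2, 7, 4] cursor@8
After 4 (insert_before(23)): list=[23, 8, 6, 1, 2, 7, 4] cursor@8
After 5 (insert_before(75)): list=[23, 75, 8, 6, 1, 2, 7, 4] cursor@8
After 6 (insert_after(45)): list=[23, 75, 8, 45, 6, 1, 2, 7, 4] cursor@8
After 7 (prev): list=[23, 75, 8, 45, 6, 1, 2, 7, 4] cursor@75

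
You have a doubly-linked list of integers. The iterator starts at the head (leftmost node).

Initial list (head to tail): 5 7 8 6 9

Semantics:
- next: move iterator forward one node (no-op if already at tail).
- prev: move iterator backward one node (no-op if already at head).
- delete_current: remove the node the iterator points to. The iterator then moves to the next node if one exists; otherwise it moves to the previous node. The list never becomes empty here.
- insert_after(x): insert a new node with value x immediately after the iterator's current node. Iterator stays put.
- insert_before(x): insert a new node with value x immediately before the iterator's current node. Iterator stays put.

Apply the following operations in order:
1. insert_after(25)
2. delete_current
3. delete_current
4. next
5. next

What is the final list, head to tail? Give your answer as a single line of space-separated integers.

Answer: 7 8 6 9

Derivation:
After 1 (insert_after(25)): list=[5, 25, 7, 8, 6, 9] cursor@5
After 2 (delete_current): list=[25, 7, 8, 6, 9] cursor@25
After 3 (delete_current): list=[7, 8, 6, 9] cursor@7
After 4 (next): list=[7, 8, 6, 9] cursor@8
After 5 (next): list=[7, 8, 6, 9] cursor@6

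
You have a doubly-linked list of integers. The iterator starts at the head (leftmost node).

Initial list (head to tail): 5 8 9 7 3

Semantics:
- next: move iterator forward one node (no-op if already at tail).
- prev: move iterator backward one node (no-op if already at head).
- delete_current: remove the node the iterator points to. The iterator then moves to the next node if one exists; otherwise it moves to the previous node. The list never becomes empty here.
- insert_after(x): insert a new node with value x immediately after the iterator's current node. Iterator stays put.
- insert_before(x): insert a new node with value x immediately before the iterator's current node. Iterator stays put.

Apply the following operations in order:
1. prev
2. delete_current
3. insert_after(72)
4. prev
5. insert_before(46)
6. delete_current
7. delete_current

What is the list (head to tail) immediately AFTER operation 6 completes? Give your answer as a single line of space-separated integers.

Answer: 46 72 9 7 3

Derivation:
After 1 (prev): list=[5, 8, 9, 7, 3] cursor@5
After 2 (delete_current): list=[8, 9, 7, 3] cursor@8
After 3 (insert_after(72)): list=[8, 72, 9, 7, 3] cursor@8
After 4 (prev): list=[8, 72, 9, 7, 3] cursor@8
After 5 (insert_before(46)): list=[46, 8, 72, 9, 7, 3] cursor@8
After 6 (delete_current): list=[46, 72, 9, 7, 3] cursor@72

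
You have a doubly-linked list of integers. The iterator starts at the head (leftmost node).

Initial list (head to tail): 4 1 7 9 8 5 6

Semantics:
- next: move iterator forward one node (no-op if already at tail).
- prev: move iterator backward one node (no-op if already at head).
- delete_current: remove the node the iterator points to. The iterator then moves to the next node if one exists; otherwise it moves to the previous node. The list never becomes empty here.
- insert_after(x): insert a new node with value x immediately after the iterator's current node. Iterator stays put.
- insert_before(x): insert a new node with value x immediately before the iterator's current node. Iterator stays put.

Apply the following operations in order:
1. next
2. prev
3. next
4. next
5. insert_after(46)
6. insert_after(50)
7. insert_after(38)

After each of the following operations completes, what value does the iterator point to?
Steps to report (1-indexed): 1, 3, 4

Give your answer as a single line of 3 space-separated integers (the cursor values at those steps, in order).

After 1 (next): list=[4, 1, 7, 9, 8, 5, 6] cursor@1
After 2 (prev): list=[4, 1, 7, 9, 8, 5, 6] cursor@4
After 3 (next): list=[4, 1, 7, 9, 8, 5, 6] cursor@1
After 4 (next): list=[4, 1, 7, 9, 8, 5, 6] cursor@7
After 5 (insert_after(46)): list=[4, 1, 7, 46, 9, 8, 5, 6] cursor@7
After 6 (insert_after(50)): list=[4, 1, 7, 50, 46, 9, 8, 5, 6] cursor@7
After 7 (insert_after(38)): list=[4, 1, 7, 38, 50, 46, 9, 8, 5, 6] cursor@7

Answer: 1 1 7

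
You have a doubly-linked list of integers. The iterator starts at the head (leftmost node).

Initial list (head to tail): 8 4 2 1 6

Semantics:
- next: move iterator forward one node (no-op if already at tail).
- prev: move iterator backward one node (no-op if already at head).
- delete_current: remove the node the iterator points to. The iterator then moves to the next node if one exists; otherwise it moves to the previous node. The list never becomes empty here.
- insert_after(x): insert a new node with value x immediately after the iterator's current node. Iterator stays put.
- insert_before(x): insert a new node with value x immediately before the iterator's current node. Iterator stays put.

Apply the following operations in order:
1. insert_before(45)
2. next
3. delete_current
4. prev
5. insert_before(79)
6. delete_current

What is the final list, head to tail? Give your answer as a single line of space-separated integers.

After 1 (insert_before(45)): list=[45, 8, 4, 2, 1, 6] cursor@8
After 2 (next): list=[45, 8, 4, 2, 1, 6] cursor@4
After 3 (delete_current): list=[45, 8, 2, 1, 6] cursor@2
After 4 (prev): list=[45, 8, 2, 1, 6] cursor@8
After 5 (insert_before(79)): list=[45, 79, 8, 2, 1, 6] cursor@8
After 6 (delete_current): list=[45, 79, 2, 1, 6] cursor@2

Answer: 45 79 2 1 6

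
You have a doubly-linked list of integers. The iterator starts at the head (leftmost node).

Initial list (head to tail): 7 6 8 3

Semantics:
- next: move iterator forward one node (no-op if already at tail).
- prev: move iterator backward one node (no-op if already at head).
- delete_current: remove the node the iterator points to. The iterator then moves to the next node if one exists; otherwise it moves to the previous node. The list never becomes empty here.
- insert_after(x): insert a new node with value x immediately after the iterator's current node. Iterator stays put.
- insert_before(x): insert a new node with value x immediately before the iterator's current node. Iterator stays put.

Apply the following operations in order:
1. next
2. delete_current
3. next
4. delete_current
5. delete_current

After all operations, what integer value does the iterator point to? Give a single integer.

After 1 (next): list=[7, 6, 8, 3] cursor@6
After 2 (delete_current): list=[7, 8, 3] cursor@8
After 3 (next): list=[7, 8, 3] cursor@3
After 4 (delete_current): list=[7, 8] cursor@8
After 5 (delete_current): list=[7] cursor@7

Answer: 7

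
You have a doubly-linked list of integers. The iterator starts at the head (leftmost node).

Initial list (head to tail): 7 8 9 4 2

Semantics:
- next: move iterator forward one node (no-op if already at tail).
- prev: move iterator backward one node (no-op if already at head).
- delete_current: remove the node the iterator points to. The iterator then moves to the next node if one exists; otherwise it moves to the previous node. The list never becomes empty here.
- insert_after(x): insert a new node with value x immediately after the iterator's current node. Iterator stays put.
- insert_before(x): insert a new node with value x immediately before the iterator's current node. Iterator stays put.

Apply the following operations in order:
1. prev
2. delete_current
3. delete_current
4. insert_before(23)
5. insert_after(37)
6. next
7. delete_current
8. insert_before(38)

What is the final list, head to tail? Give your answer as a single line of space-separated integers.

After 1 (prev): list=[7, 8, 9, 4, 2] cursor@7
After 2 (delete_current): list=[8, 9, 4, 2] cursor@8
After 3 (delete_current): list=[9, 4, 2] cursor@9
After 4 (insert_before(23)): list=[23, 9, 4, 2] cursor@9
After 5 (insert_after(37)): list=[23, 9, 37, 4, 2] cursor@9
After 6 (next): list=[23, 9, 37, 4, 2] cursor@37
After 7 (delete_current): list=[23, 9, 4, 2] cursor@4
After 8 (insert_before(38)): list=[23, 9, 38, 4, 2] cursor@4

Answer: 23 9 38 4 2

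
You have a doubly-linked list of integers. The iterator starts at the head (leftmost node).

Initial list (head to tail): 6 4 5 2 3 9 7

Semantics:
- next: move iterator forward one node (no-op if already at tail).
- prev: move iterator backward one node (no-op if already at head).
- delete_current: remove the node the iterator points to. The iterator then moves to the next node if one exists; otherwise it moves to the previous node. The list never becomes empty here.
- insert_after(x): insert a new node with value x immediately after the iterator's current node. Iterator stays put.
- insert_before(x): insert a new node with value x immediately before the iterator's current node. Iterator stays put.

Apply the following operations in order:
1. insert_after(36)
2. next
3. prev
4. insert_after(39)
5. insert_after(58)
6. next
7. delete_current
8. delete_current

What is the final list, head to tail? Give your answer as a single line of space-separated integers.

Answer: 6 36 4 5 2 3 9 7

Derivation:
After 1 (insert_after(36)): list=[6, 36, 4, 5, 2, 3, 9, 7] cursor@6
After 2 (next): list=[6, 36, 4, 5, 2, 3, 9, 7] cursor@36
After 3 (prev): list=[6, 36, 4, 5, 2, 3, 9, 7] cursor@6
After 4 (insert_after(39)): list=[6, 39, 36, 4, 5, 2, 3, 9, 7] cursor@6
After 5 (insert_after(58)): list=[6, 58, 39, 36, 4, 5, 2, 3, 9, 7] cursor@6
After 6 (next): list=[6, 58, 39, 36, 4, 5, 2, 3, 9, 7] cursor@58
After 7 (delete_current): list=[6, 39, 36, 4, 5, 2, 3, 9, 7] cursor@39
After 8 (delete_current): list=[6, 36, 4, 5, 2, 3, 9, 7] cursor@36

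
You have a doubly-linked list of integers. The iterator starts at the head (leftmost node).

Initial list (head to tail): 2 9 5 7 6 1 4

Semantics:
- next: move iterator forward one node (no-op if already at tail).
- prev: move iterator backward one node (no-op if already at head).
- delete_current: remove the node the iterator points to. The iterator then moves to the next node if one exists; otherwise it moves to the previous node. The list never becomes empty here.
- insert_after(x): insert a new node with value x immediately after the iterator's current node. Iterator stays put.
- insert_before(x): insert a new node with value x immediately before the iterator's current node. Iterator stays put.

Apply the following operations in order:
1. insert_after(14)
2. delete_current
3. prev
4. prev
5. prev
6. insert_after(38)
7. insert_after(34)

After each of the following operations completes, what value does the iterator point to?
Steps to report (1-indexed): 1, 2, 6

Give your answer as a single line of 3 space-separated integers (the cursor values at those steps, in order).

Answer: 2 14 14

Derivation:
After 1 (insert_after(14)): list=[2, 14, 9, 5, 7, 6, 1, 4] cursor@2
After 2 (delete_current): list=[14, 9, 5, 7, 6, 1, 4] cursor@14
After 3 (prev): list=[14, 9, 5, 7, 6, 1, 4] cursor@14
After 4 (prev): list=[14, 9, 5, 7, 6, 1, 4] cursor@14
After 5 (prev): list=[14, 9, 5, 7, 6, 1, 4] cursor@14
After 6 (insert_after(38)): list=[14, 38, 9, 5, 7, 6, 1, 4] cursor@14
After 7 (insert_after(34)): list=[14, 34, 38, 9, 5, 7, 6, 1, 4] cursor@14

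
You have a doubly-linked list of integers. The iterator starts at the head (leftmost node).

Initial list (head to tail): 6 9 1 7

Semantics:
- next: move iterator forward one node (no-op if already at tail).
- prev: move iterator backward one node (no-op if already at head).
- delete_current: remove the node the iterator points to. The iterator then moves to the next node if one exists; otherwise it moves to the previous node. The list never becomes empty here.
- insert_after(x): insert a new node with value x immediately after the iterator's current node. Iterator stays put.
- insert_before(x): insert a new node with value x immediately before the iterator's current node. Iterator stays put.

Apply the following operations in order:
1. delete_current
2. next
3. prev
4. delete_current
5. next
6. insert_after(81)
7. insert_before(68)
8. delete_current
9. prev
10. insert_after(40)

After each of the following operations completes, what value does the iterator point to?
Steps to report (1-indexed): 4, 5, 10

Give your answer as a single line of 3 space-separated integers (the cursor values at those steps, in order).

Answer: 1 7 68

Derivation:
After 1 (delete_current): list=[9, 1, 7] cursor@9
After 2 (next): list=[9, 1, 7] cursor@1
After 3 (prev): list=[9, 1, 7] cursor@9
After 4 (delete_current): list=[1, 7] cursor@1
After 5 (next): list=[1, 7] cursor@7
After 6 (insert_after(81)): list=[1, 7, 81] cursor@7
After 7 (insert_before(68)): list=[1, 68, 7, 81] cursor@7
After 8 (delete_current): list=[1, 68, 81] cursor@81
After 9 (prev): list=[1, 68, 81] cursor@68
After 10 (insert_after(40)): list=[1, 68, 40, 81] cursor@68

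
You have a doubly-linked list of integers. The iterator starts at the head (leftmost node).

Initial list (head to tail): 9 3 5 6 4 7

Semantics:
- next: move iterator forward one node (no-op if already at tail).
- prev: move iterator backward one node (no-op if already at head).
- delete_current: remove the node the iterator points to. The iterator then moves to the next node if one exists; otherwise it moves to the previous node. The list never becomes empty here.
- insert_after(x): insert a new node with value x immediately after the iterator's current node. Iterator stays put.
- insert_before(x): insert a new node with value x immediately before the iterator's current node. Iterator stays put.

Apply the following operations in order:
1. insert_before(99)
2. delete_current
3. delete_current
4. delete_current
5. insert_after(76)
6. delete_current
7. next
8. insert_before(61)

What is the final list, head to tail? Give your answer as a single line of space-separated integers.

After 1 (insert_before(99)): list=[99, 9, 3, 5, 6, 4, 7] cursor@9
After 2 (delete_current): list=[99, 3, 5, 6, 4, 7] cursor@3
After 3 (delete_current): list=[99, 5, 6, 4, 7] cursor@5
After 4 (delete_current): list=[99, 6, 4, 7] cursor@6
After 5 (insert_after(76)): list=[99, 6, 76, 4, 7] cursor@6
After 6 (delete_current): list=[99, 76, 4, 7] cursor@76
After 7 (next): list=[99, 76, 4, 7] cursor@4
After 8 (insert_before(61)): list=[99, 76, 61, 4, 7] cursor@4

Answer: 99 76 61 4 7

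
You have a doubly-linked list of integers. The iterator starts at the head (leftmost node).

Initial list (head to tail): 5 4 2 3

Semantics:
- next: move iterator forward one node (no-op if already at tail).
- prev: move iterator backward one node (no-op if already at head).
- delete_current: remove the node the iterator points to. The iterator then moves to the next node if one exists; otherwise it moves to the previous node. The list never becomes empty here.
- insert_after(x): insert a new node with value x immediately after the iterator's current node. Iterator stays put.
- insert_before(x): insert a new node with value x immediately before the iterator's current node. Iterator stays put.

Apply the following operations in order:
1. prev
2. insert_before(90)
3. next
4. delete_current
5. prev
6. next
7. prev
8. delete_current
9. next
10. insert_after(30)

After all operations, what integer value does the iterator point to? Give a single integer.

After 1 (prev): list=[5, 4, 2, 3] cursor@5
After 2 (insert_before(90)): list=[90, 5, 4, 2, 3] cursor@5
After 3 (next): list=[90, 5, 4, 2, 3] cursor@4
After 4 (delete_current): list=[90, 5, 2, 3] cursor@2
After 5 (prev): list=[90, 5, 2, 3] cursor@5
After 6 (next): list=[90, 5, 2, 3] cursor@2
After 7 (prev): list=[90, 5, 2, 3] cursor@5
After 8 (delete_current): list=[90, 2, 3] cursor@2
After 9 (next): list=[90, 2, 3] cursor@3
After 10 (insert_after(30)): list=[90, 2, 3, 30] cursor@3

Answer: 3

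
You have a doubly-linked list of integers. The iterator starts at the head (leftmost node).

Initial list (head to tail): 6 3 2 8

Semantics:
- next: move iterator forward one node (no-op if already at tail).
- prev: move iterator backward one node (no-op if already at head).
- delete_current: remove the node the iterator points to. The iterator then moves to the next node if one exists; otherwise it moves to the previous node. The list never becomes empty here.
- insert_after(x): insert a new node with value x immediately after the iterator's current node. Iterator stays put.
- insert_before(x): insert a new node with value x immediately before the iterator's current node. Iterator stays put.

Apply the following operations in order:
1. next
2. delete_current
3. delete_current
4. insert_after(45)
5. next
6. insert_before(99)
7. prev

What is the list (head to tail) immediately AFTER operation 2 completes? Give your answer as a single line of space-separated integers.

Answer: 6 2 8

Derivation:
After 1 (next): list=[6, 3, 2, 8] cursor@3
After 2 (delete_current): list=[6, 2, 8] cursor@2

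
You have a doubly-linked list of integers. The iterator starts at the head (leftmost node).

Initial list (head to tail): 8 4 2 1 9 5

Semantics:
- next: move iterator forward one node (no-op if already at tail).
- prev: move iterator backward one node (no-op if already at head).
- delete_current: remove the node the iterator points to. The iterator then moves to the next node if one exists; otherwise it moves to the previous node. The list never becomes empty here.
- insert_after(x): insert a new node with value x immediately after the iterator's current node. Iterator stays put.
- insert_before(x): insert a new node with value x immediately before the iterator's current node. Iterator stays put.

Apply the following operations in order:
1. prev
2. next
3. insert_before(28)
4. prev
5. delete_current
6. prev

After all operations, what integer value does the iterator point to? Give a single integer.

Answer: 8

Derivation:
After 1 (prev): list=[8, 4, 2, 1, 9, 5] cursor@8
After 2 (next): list=[8, 4, 2, 1, 9, 5] cursor@4
After 3 (insert_before(28)): list=[8, 28, 4, 2, 1, 9, 5] cursor@4
After 4 (prev): list=[8, 28, 4, 2, 1, 9, 5] cursor@28
After 5 (delete_current): list=[8, 4, 2, 1, 9, 5] cursor@4
After 6 (prev): list=[8, 4, 2, 1, 9, 5] cursor@8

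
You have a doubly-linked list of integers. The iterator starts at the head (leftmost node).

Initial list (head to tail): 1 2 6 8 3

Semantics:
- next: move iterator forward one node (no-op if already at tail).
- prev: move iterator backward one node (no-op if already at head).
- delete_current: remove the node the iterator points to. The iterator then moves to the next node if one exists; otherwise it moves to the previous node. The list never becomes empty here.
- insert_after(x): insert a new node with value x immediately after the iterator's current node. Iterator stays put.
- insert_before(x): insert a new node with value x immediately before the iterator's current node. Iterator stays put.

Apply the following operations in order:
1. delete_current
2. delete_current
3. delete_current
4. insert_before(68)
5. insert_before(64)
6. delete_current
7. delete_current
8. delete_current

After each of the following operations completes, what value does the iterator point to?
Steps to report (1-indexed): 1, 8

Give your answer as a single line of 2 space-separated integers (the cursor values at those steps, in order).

Answer: 2 68

Derivation:
After 1 (delete_current): list=[2, 6, 8, 3] cursor@2
After 2 (delete_current): list=[6, 8, 3] cursor@6
After 3 (delete_current): list=[8, 3] cursor@8
After 4 (insert_before(68)): list=[68, 8, 3] cursor@8
After 5 (insert_before(64)): list=[68, 64, 8, 3] cursor@8
After 6 (delete_current): list=[68, 64, 3] cursor@3
After 7 (delete_current): list=[68, 64] cursor@64
After 8 (delete_current): list=[68] cursor@68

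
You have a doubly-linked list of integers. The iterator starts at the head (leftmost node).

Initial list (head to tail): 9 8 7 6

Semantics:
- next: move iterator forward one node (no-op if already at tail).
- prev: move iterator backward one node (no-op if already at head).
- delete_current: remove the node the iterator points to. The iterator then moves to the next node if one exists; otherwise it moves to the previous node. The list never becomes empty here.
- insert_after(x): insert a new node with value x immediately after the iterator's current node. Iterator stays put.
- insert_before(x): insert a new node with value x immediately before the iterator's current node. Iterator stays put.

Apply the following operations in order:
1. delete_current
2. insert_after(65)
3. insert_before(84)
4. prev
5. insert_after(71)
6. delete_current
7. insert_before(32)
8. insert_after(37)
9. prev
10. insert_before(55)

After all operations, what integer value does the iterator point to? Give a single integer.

After 1 (delete_current): list=[8, 7, 6] cursor@8
After 2 (insert_after(65)): list=[8, 65, 7, 6] cursor@8
After 3 (insert_before(84)): list=[84, 8, 65, 7, 6] cursor@8
After 4 (prev): list=[84, 8, 65, 7, 6] cursor@84
After 5 (insert_after(71)): list=[84, 71, 8, 65, 7, 6] cursor@84
After 6 (delete_current): list=[71, 8, 65, 7, 6] cursor@71
After 7 (insert_before(32)): list=[32, 71, 8, 65, 7, 6] cursor@71
After 8 (insert_after(37)): list=[32, 71, 37, 8, 65, 7, 6] cursor@71
After 9 (prev): list=[32, 71, 37, 8, 65, 7, 6] cursor@32
After 10 (insert_before(55)): list=[55, 32, 71, 37, 8, 65, 7, 6] cursor@32

Answer: 32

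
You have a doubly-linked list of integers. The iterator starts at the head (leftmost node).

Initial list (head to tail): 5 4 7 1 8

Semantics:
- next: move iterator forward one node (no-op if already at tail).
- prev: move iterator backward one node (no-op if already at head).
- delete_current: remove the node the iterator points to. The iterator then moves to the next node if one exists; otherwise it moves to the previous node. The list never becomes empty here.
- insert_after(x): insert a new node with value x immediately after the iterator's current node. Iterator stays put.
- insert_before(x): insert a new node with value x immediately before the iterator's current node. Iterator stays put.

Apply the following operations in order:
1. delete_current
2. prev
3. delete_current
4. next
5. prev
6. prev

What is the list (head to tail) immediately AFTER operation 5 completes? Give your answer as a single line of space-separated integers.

After 1 (delete_current): list=[4, 7, 1, 8] cursor@4
After 2 (prev): list=[4, 7, 1, 8] cursor@4
After 3 (delete_current): list=[7, 1, 8] cursor@7
After 4 (next): list=[7, 1, 8] cursor@1
After 5 (prev): list=[7, 1, 8] cursor@7

Answer: 7 1 8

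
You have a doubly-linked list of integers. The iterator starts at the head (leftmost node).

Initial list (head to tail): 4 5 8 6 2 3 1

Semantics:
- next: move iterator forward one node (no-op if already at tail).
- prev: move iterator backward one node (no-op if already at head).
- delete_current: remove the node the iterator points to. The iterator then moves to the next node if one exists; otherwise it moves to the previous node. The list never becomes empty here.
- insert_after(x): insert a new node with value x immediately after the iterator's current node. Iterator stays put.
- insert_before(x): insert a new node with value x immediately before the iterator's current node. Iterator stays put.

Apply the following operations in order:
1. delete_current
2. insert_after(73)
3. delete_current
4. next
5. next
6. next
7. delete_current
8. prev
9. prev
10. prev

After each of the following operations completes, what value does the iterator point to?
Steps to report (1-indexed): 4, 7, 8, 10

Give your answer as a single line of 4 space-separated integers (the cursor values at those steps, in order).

After 1 (delete_current): list=[5, 8, 6, 2, 3, 1] cursor@5
After 2 (insert_after(73)): list=[5, 73, 8, 6, 2, 3, 1] cursor@5
After 3 (delete_current): list=[73, 8, 6, 2, 3, 1] cursor@73
After 4 (next): list=[73, 8, 6, 2, 3, 1] cursor@8
After 5 (next): list=[73, 8, 6, 2, 3, 1] cursor@6
After 6 (next): list=[73, 8, 6, 2, 3, 1] cursor@2
After 7 (delete_current): list=[73, 8, 6, 3, 1] cursor@3
After 8 (prev): list=[73, 8, 6, 3, 1] cursor@6
After 9 (prev): list=[73, 8, 6, 3, 1] cursor@8
After 10 (prev): list=[73, 8, 6, 3, 1] cursor@73

Answer: 8 3 6 73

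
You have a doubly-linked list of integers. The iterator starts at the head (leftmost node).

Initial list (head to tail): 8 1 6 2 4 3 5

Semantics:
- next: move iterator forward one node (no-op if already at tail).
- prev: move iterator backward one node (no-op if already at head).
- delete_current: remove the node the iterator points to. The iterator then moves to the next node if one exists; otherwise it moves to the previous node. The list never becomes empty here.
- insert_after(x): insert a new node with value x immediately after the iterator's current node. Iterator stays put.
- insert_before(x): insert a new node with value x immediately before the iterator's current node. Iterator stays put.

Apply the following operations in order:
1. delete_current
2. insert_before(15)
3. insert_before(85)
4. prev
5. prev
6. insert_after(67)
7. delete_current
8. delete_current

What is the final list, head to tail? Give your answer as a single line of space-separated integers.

After 1 (delete_current): list=[1, 6, 2, 4, 3, 5] cursor@1
After 2 (insert_before(15)): list=[15, 1, 6, 2, 4, 3, 5] cursor@1
After 3 (insert_before(85)): list=[15, 85, 1, 6, 2, 4, 3, 5] cursor@1
After 4 (prev): list=[15, 85, 1, 6, 2, 4, 3, 5] cursor@85
After 5 (prev): list=[15, 85, 1, 6, 2, 4, 3, 5] cursor@15
After 6 (insert_after(67)): list=[15, 67, 85, 1, 6, 2, 4, 3, 5] cursor@15
After 7 (delete_current): list=[67, 85, 1, 6, 2, 4, 3, 5] cursor@67
After 8 (delete_current): list=[85, 1, 6, 2, 4, 3, 5] cursor@85

Answer: 85 1 6 2 4 3 5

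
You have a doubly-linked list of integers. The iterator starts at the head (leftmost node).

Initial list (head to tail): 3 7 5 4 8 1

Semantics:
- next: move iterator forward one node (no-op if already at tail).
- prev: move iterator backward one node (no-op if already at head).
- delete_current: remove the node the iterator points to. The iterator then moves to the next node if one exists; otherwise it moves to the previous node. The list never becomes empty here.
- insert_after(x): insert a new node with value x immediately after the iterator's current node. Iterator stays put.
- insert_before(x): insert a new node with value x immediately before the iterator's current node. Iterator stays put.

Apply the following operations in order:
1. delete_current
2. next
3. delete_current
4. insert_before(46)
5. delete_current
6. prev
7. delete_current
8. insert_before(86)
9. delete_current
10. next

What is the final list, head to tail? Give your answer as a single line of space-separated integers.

After 1 (delete_current): list=[7, 5, 4, 8, 1] cursor@7
After 2 (next): list=[7, 5, 4, 8, 1] cursor@5
After 3 (delete_current): list=[7, 4, 8, 1] cursor@4
After 4 (insert_before(46)): list=[7, 46, 4, 8, 1] cursor@4
After 5 (delete_current): list=[7, 46, 8, 1] cursor@8
After 6 (prev): list=[7, 46, 8, 1] cursor@46
After 7 (delete_current): list=[7, 8, 1] cursor@8
After 8 (insert_before(86)): list=[7, 86, 8, 1] cursor@8
After 9 (delete_current): list=[7, 86, 1] cursor@1
After 10 (next): list=[7, 86, 1] cursor@1

Answer: 7 86 1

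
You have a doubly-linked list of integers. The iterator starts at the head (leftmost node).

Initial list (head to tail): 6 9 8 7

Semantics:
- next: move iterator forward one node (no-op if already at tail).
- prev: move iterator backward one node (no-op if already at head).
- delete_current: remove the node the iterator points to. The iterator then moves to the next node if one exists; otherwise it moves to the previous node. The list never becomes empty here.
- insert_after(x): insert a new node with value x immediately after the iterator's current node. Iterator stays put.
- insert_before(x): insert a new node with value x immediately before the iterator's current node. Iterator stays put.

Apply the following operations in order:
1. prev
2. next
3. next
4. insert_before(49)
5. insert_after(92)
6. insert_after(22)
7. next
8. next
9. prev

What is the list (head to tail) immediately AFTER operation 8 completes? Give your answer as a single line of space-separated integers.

Answer: 6 9 49 8 22 92 7

Derivation:
After 1 (prev): list=[6, 9, 8, 7] cursor@6
After 2 (next): list=[6, 9, 8, 7] cursor@9
After 3 (next): list=[6, 9, 8, 7] cursor@8
After 4 (insert_before(49)): list=[6, 9, 49, 8, 7] cursor@8
After 5 (insert_after(92)): list=[6, 9, 49, 8, 92, 7] cursor@8
After 6 (insert_after(22)): list=[6, 9, 49, 8, 22, 92, 7] cursor@8
After 7 (next): list=[6, 9, 49, 8, 22, 92, 7] cursor@22
After 8 (next): list=[6, 9, 49, 8, 22, 92, 7] cursor@92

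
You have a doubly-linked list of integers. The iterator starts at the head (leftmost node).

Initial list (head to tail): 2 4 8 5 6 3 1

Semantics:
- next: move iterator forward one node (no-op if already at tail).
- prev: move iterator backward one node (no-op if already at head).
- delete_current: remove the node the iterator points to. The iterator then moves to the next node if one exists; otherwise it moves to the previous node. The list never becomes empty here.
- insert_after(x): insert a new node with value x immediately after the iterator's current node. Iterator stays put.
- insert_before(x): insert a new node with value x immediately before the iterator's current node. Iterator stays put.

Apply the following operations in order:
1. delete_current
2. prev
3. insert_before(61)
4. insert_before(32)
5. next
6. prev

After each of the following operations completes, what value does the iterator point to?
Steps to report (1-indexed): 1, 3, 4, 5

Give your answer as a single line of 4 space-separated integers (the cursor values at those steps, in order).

Answer: 4 4 4 8

Derivation:
After 1 (delete_current): list=[4, 8, 5, 6, 3, 1] cursor@4
After 2 (prev): list=[4, 8, 5, 6, 3, 1] cursor@4
After 3 (insert_before(61)): list=[61, 4, 8, 5, 6, 3, 1] cursor@4
After 4 (insert_before(32)): list=[61, 32, 4, 8, 5, 6, 3, 1] cursor@4
After 5 (next): list=[61, 32, 4, 8, 5, 6, 3, 1] cursor@8
After 6 (prev): list=[61, 32, 4, 8, 5, 6, 3, 1] cursor@4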